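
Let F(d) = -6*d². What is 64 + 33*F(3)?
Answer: -1718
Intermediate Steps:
64 + 33*F(3) = 64 + 33*(-6*3²) = 64 + 33*(-6*9) = 64 + 33*(-54) = 64 - 1782 = -1718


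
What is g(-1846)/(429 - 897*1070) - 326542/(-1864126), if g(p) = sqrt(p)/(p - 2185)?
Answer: 163271/932063 + I*sqrt(1846)/3867184191 ≈ 0.17517 + 1.111e-8*I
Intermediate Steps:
g(p) = sqrt(p)/(-2185 + p)
g(-1846)/(429 - 897*1070) - 326542/(-1864126) = (sqrt(-1846)/(-2185 - 1846))/(429 - 897*1070) - 326542/(-1864126) = ((I*sqrt(1846))/(-4031))/(429 - 959790) - 326542*(-1/1864126) = ((I*sqrt(1846))*(-1/4031))/(-959361) + 163271/932063 = -I*sqrt(1846)/4031*(-1/959361) + 163271/932063 = I*sqrt(1846)/3867184191 + 163271/932063 = 163271/932063 + I*sqrt(1846)/3867184191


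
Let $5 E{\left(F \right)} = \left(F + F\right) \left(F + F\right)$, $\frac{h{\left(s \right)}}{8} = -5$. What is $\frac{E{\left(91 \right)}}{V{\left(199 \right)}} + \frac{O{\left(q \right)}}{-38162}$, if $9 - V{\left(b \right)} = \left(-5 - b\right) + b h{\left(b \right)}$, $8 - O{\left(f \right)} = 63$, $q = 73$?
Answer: $\frac{1266325663}{1559490130} \approx 0.81201$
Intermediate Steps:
$h{\left(s \right)} = -40$ ($h{\left(s \right)} = 8 \left(-5\right) = -40$)
$O{\left(f \right)} = -55$ ($O{\left(f \right)} = 8 - 63 = -55$)
$E{\left(F \right)} = \frac{4 F^{2}}{5}$ ($E{\left(F \right)} = \frac{\left(F + F\right) \left(F + F\right)}{5} = \frac{2 F 2 F}{5} = \frac{4 F^{2}}{5}$)
$V{\left(b \right)} = 14 + 41 b$ ($V{\left(b \right)} = 9 - \left(\left(-5 - b\right) + b \left(-40\right)\right) = 9 - \left(\left(-5 - b\right) - 40 b\right) = 9 - \left(-5 - 41 b\right) = 9 + \left(5 + 41 b\right) = 14 + 41 b$)
$\frac{E{\left(91 \right)}}{V{\left(199 \right)}} + \frac{O{\left(q \right)}}{-38162} = \frac{\frac{4}{5} \cdot 91^{2}}{14 + 41 \cdot 199} - \frac{55}{-38162} = \frac{\frac{4}{5} \cdot 8281}{14 + 8159} - - \frac{55}{38162} = \frac{33124}{5 \cdot 8173} + \frac{55}{38162} = \frac{33124}{5} \cdot \frac{1}{8173} + \frac{55}{38162} = \frac{33124}{40865} + \frac{55}{38162} = \frac{1266325663}{1559490130}$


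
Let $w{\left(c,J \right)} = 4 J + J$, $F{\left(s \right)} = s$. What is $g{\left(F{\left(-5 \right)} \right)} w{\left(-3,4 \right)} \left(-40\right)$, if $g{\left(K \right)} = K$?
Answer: $4000$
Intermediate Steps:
$w{\left(c,J \right)} = 5 J$
$g{\left(F{\left(-5 \right)} \right)} w{\left(-3,4 \right)} \left(-40\right) = - 5 \cdot 5 \cdot 4 \left(-40\right) = \left(-5\right) 20 \left(-40\right) = \left(-100\right) \left(-40\right) = 4000$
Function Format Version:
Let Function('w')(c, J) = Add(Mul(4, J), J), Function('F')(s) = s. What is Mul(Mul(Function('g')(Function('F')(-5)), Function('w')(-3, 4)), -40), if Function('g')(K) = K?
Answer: 4000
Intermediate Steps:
Function('w')(c, J) = Mul(5, J)
Mul(Mul(Function('g')(Function('F')(-5)), Function('w')(-3, 4)), -40) = Mul(Mul(-5, Mul(5, 4)), -40) = Mul(Mul(-5, 20), -40) = Mul(-100, -40) = 4000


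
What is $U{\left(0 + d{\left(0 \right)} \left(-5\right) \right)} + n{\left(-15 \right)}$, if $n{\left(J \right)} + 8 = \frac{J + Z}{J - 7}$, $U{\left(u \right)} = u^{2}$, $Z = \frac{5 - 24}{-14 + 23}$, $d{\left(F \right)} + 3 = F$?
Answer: $\frac{1960}{9} \approx 217.78$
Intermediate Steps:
$d{\left(F \right)} = -3 + F$
$Z = - \frac{19}{9} \approx -2.1111$
$n{\left(J \right)} = -8 + \frac{- \frac{19}{9} + J}{-7 + J}$ ($n{\left(J \right)} = -8 + \frac{J - \frac{19}{9}}{J - 7} = -8 + \frac{- \frac{19}{9} + J}{-7 + J}$)
$U{\left(0 + d{\left(0 \right)} \left(-5\right) \right)} + n{\left(-15 \right)} = \left(0 + \left(-3 + 0\right) \left(-5\right)\right)^{2} + \frac{485 - -945}{9 \left(-7 - 15\right)} = \left(0 - -15\right)^{2} + \frac{485 + 945}{9 \left(-22\right)} = \left(0 + 15\right)^{2} + \frac{1}{9} \left(- \frac{1}{22}\right) 1430 = 15^{2} - \frac{65}{9} = 225 - \frac{65}{9} = \frac{1960}{9}$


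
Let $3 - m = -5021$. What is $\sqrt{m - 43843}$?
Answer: $i \sqrt{38819} \approx 197.03 i$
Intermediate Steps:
$m = 5024$ ($m = 3 - -5021 = 3 + 5021 = 5024$)
$\sqrt{m - 43843} = \sqrt{5024 - 43843} = \sqrt{-38819} = i \sqrt{38819}$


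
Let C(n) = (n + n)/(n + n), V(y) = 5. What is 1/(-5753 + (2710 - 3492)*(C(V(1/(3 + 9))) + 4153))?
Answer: -1/3254181 ≈ -3.0730e-7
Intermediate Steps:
C(n) = 1 (C(n) = (2*n)/((2*n)) = (2*n)*(1/(2*n)) = 1)
1/(-5753 + (2710 - 3492)*(C(V(1/(3 + 9))) + 4153)) = 1/(-5753 + (2710 - 3492)*(1 + 4153)) = 1/(-5753 - 782*4154) = 1/(-5753 - 3248428) = 1/(-3254181) = -1/3254181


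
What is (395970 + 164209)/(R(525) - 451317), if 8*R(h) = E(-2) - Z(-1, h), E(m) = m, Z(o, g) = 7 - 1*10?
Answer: -4481432/3610535 ≈ -1.2412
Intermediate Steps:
Z(o, g) = -3 (Z(o, g) = 7 - 10 = -3)
R(h) = 1/8 (R(h) = (-2 - 1*(-3))/8 = (-2 + 3)/8 = (1/8)*1 = 1/8)
(395970 + 164209)/(R(525) - 451317) = (395970 + 164209)/(1/8 - 451317) = 560179/(-3610535/8) = 560179*(-8/3610535) = -4481432/3610535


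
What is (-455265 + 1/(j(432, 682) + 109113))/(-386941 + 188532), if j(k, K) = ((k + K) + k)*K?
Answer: 529693998524/230845895365 ≈ 2.2946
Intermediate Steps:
j(k, K) = K*(K + 2*k) (j(k, K) = ((K + k) + k)*K = (K + 2*k)*K = K*(K + 2*k))
(-455265 + 1/(j(432, 682) + 109113))/(-386941 + 188532) = (-455265 + 1/(682*(682 + 2*432) + 109113))/(-386941 + 188532) = (-455265 + 1/(682*(682 + 864) + 109113))/(-198409) = (-455265 + 1/(682*1546 + 109113))*(-1/198409) = (-455265 + 1/(1054372 + 109113))*(-1/198409) = (-455265 + 1/1163485)*(-1/198409) = -529693998524/1163485*(-1/198409) = 529693998524/230845895365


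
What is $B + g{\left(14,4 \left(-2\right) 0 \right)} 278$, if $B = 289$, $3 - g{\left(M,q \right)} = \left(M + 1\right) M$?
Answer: $-57257$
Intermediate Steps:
$g{\left(M,q \right)} = 3 - M \left(1 + M\right)$ ($g{\left(M,q \right)} = 3 - \left(M + 1\right) M = 3 - \left(1 + M\right) M = 3 - M \left(1 + M\right)$)
$B + g{\left(14,4 \left(-2\right) 0 \right)} 278 = 289 + \left(3 - 14 - 14^{2}\right) 278 = 289 + \left(3 - 14 - 196\right) 278 = 289 - 57546 = -57257$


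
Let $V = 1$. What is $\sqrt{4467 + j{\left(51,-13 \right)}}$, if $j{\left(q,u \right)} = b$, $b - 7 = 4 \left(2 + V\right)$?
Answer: $\sqrt{4486} \approx 66.978$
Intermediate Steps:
$b = 19$ ($b = 7 + 4 \left(2 + 1\right) = 7 + 4 \cdot 3 = 7 + 12 = 19$)
$j{\left(q,u \right)} = 19$
$\sqrt{4467 + j{\left(51,-13 \right)}} = \sqrt{4467 + 19} = \sqrt{4486}$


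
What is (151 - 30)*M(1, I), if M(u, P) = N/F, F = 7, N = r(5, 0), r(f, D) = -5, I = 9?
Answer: -605/7 ≈ -86.429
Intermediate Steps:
N = -5
M(u, P) = -5/7
(151 - 30)*M(1, I) = (151 - 30)*(-5/7) = 121*(-5/7) = -605/7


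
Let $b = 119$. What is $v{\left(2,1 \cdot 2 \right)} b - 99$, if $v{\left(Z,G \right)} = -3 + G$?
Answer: $-218$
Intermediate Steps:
$v{\left(2,1 \cdot 2 \right)} b - 99 = \left(-3 + 1 \cdot 2\right) 119 - 99 = \left(-3 + 2\right) 119 - 99 = \left(-1\right) 119 - 99 = -119 - 99 = -218$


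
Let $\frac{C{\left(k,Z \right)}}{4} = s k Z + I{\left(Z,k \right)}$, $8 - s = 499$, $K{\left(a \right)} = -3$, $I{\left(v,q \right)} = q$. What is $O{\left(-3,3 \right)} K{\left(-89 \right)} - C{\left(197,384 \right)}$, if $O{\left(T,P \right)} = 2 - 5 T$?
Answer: $148571833$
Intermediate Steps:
$s = -491$ ($s = 8 - 499 = -491$)
$C{\left(k,Z \right)} = 4 k - 1964 Z k$ ($C{\left(k,Z \right)} = 4 \left(- 491 k Z + k\right) = 4 \left(- 491 Z k + k\right) = 4 \left(k - 491 Z k\right) = 4 k - 1964 Z k$)
$O{\left(-3,3 \right)} K{\left(-89 \right)} - C{\left(197,384 \right)} = \left(2 - -15\right) \left(-3\right) - 4 \cdot 197 \left(1 - 188544\right) = \left(2 + 15\right) \left(-3\right) - 4 \cdot 197 \left(1 - 188544\right) = 17 \left(-3\right) - 4 \cdot 197 \left(-188543\right) = -51 - -148571884 = -51 + 148571884 = 148571833$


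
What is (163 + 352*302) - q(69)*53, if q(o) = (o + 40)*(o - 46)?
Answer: -26404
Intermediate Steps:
q(o) = (-46 + o)*(40 + o) (q(o) = (40 + o)*(-46 + o) = (-46 + o)*(40 + o))
(163 + 352*302) - q(69)*53 = (163 + 352*302) - (-1840 + 69² - 6*69)*53 = (163 + 106304) - (-1840 + 4761 - 414)*53 = 106467 - 2507*53 = 106467 - 1*132871 = 106467 - 132871 = -26404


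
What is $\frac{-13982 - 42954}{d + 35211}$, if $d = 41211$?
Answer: $- \frac{28468}{38211} \approx -0.74502$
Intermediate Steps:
$\frac{-13982 - 42954}{d + 35211} = \frac{-13982 - 42954}{41211 + 35211} = - \frac{56936}{76422} = \left(-56936\right) \frac{1}{76422} = - \frac{28468}{38211}$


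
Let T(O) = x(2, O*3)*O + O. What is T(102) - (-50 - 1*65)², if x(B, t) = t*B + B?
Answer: 49505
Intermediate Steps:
x(B, t) = B + B*t (x(B, t) = B*t + B = B + B*t)
T(O) = O + O*(2 + 6*O) (T(O) = (2*(1 + O*3))*O + O = (2*(1 + 3*O))*O + O = (2 + 6*O)*O + O = O*(2 + 6*O) + O = O + O*(2 + 6*O))
T(102) - (-50 - 1*65)² = 3*102*(1 + 2*102) - (-50 - 1*65)² = 3*102*(1 + 204) - (-50 - 65)² = 3*102*205 - 1*(-115)² = 62730 - 1*13225 = 62730 - 13225 = 49505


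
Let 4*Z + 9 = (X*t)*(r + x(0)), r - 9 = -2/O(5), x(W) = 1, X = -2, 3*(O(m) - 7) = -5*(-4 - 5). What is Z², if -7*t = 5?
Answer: 157609/94864 ≈ 1.6614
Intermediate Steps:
t = -5/7 (t = -⅐*5 = -5/7 ≈ -0.71429)
O(m) = 22 (O(m) = 7 + (-5*(-4 - 5))/3 = 7 + (-5*(-9))/3 = 7 + (⅓)*45 = 7 + 15 = 22)
r = 98/11 (r = 9 - 2/22 = 9 - 2*1/22 = 9 - 1/11 = 98/11 ≈ 8.9091)
Z = 397/308 (Z = -9/4 + ((-2*(-5/7))*(98/11 + 1))/4 = -9/4 + ((10/7)*(109/11))/4 = -9/4 + (¼)*(1090/77) = -9/4 + 545/154 = 397/308 ≈ 1.2890)
Z² = (397/308)² = 157609/94864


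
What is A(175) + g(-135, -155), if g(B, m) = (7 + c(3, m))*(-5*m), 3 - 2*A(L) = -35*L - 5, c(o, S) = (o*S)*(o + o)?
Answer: -4307517/2 ≈ -2.1538e+6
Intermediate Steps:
c(o, S) = 2*S*o² (c(o, S) = (S*o)*(2*o) = 2*S*o²)
A(L) = 4 + 35*L/2 (A(L) = 3/2 - (-35*L - 5)/2 = 3/2 - (-5 - 35*L)/2 = 3/2 + (5/2 + 35*L/2) = 4 + 35*L/2)
g(B, m) = -5*m*(7 + 18*m) (g(B, m) = (7 + 2*m*3²)*(-5*m) = (7 + 2*m*9)*(-5*m) = (7 + 18*m)*(-5*m) = -5*m*(7 + 18*m))
A(175) + g(-135, -155) = (4 + (35/2)*175) - 5*(-155)*(7 + 18*(-155)) = (4 + 6125/2) - 5*(-155)*(7 - 2790) = 6133/2 - 5*(-155)*(-2783) = 6133/2 - 2156825 = -4307517/2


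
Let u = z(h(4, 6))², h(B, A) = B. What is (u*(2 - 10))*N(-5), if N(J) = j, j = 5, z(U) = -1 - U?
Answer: -1000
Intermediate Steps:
u = 25 (u = (-1 - 1*4)² = (-1 - 4)² = (-5)² = 25)
N(J) = 5
(u*(2 - 10))*N(-5) = (25*(2 - 10))*5 = (25*(-8))*5 = -200*5 = -1000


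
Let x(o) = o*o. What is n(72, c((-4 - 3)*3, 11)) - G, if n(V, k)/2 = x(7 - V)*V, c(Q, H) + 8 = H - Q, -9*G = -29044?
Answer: 5446556/9 ≈ 6.0517e+5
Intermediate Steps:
G = 29044/9 (G = -⅑*(-29044) = 29044/9 ≈ 3227.1)
c(Q, H) = -8 + H - Q (c(Q, H) = -8 + (H - Q) = -8 + H - Q)
x(o) = o²
n(V, k) = 2*V*(7 - V)² (n(V, k) = 2*((7 - V)²*V) = 2*(V*(7 - V)²) = 2*V*(7 - V)²)
n(72, c((-4 - 3)*3, 11)) - G = 2*72*(-7 + 72)² - 1*29044/9 = 2*72*65² - 29044/9 = 2*72*4225 - 29044/9 = 608400 - 29044/9 = 5446556/9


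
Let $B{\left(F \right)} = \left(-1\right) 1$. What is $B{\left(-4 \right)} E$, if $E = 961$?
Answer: $-961$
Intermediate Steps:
$B{\left(F \right)} = -1$
$B{\left(-4 \right)} E = \left(-1\right) 961 = -961$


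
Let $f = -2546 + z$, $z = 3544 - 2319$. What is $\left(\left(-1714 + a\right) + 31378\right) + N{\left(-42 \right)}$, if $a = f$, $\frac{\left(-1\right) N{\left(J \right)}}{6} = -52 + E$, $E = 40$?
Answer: $28415$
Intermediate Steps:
$z = 1225$ ($z = 3544 - 2319 = 1225$)
$N{\left(J \right)} = 72$ ($N{\left(J \right)} = - 6 \left(-52 + 40\right) = \left(-6\right) \left(-12\right) = 72$)
$f = -1321$ ($f = -2546 + 1225 = -1321$)
$a = -1321$
$\left(\left(-1714 + a\right) + 31378\right) + N{\left(-42 \right)} = \left(\left(-1714 - 1321\right) + 31378\right) + 72 = \left(-3035 + 31378\right) + 72 = 28343 + 72 = 28415$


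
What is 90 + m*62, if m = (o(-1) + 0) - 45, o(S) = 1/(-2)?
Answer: -2731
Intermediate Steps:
o(S) = -½
m = -91/2 (m = (-½ + 0) - 45 = -½ - 45 = -91/2 ≈ -45.500)
90 + m*62 = 90 - 91/2*62 = 90 - 2821 = -2731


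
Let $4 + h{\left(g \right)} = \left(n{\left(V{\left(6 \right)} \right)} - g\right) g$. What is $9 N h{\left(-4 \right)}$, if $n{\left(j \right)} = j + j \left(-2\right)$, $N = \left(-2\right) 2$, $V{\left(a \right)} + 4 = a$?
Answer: $432$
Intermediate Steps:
$V{\left(a \right)} = -4 + a$
$N = -4$
$n{\left(j \right)} = - j$ ($n{\left(j \right)} = j - 2 j = - j$)
$h{\left(g \right)} = -4 + g \left(-2 - g\right)$ ($h{\left(g \right)} = -4 + \left(- (-4 + 6) - g\right) g = -4 + \left(\left(-1\right) 2 - g\right) g = -4 + \left(-2 - g\right) g = -4 + g \left(-2 - g\right)$)
$9 N h{\left(-4 \right)} = 9 \left(-4\right) \left(-4 - \left(-4\right)^{2} - -8\right) = - 36 \left(-4 - 16 + 8\right) = \left(-36\right) \left(-12\right) = 432$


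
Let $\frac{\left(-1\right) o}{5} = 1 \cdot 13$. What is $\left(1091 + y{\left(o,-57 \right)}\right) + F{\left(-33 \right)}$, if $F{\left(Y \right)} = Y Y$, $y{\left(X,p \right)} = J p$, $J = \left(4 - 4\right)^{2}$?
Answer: $2180$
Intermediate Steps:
$J = 0$ ($J = 0^{2} = 0$)
$o = -65$ ($o = - 5 \cdot 1 \cdot 13 = \left(-5\right) 13 = -65$)
$y{\left(X,p \right)} = 0$ ($y{\left(X,p \right)} = 0 p = 0$)
$F{\left(Y \right)} = Y^{2}$
$\left(1091 + y{\left(o,-57 \right)}\right) + F{\left(-33 \right)} = \left(1091 + 0\right) + \left(-33\right)^{2} = 1091 + 1089 = 2180$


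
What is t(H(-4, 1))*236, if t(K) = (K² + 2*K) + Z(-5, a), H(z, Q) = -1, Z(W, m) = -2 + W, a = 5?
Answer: -1888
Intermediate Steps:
t(K) = -7 + K² + 2*K (t(K) = (K² + 2*K) + (-2 - 5) = (K² + 2*K) - 7 = -7 + K² + 2*K)
t(H(-4, 1))*236 = (-7 + (-1)² + 2*(-1))*236 = (-7 + 1 - 2)*236 = -8*236 = -1888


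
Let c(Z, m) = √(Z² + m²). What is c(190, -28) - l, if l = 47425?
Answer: -47425 + 2*√9221 ≈ -47233.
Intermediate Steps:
c(190, -28) - l = √(190² + (-28)²) - 1*47425 = √(36100 + 784) - 47425 = √36884 - 47425 = 2*√9221 - 47425 = -47425 + 2*√9221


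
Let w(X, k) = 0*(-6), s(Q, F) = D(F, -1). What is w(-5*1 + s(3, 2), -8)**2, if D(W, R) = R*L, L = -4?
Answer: 0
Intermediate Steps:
D(W, R) = -4*R (D(W, R) = R*(-4) = -4*R)
s(Q, F) = 4 (s(Q, F) = -4*(-1) = 4)
w(X, k) = 0
w(-5*1 + s(3, 2), -8)**2 = 0**2 = 0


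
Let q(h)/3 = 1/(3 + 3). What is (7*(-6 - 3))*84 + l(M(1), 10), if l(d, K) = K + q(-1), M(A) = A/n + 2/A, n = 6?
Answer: -10563/2 ≈ -5281.5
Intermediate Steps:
M(A) = 2/A + A/6 (M(A) = A/6 + 2/A = 2/A + A/6)
q(h) = ½ (q(h) = 3/(3 + 3) = 3/6 = 3*(⅙) = ½)
l(d, K) = ½ + K (l(d, K) = K + ½ = ½ + K)
(7*(-6 - 3))*84 + l(M(1), 10) = (7*(-6 - 3))*84 + (½ + 10) = (7*(-9))*84 + 21/2 = -63*84 + 21/2 = -5292 + 21/2 = -10563/2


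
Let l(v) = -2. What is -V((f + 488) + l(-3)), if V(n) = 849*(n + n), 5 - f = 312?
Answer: -303942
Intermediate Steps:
f = -307 (f = 5 - 1*312 = 5 - 312 = -307)
V(n) = 1698*n (V(n) = 849*(2*n) = 1698*n)
-V((f + 488) + l(-3)) = -1698*((-307 + 488) - 2) = -1698*(181 - 2) = -1698*179 = -1*303942 = -303942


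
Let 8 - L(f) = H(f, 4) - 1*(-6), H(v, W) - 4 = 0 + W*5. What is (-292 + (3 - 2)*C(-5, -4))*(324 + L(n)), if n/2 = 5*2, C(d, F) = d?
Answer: -89694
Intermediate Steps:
H(v, W) = 4 + 5*W (H(v, W) = 4 + (0 + W*5) = 4 + (0 + 5*W) = 4 + 5*W)
n = 20 (n = 2*(5*2) = 2*10 = 20)
L(f) = -22 (L(f) = 8 - ((4 + 5*4) - 1*(-6)) = 8 - ((4 + 20) + 6) = 8 - (24 + 6) = 8 - 1*30 = 8 - 30 = -22)
(-292 + (3 - 2)*C(-5, -4))*(324 + L(n)) = (-292 + (3 - 2)*(-5))*(324 - 22) = (-292 + 1*(-5))*302 = (-292 - 5)*302 = -297*302 = -89694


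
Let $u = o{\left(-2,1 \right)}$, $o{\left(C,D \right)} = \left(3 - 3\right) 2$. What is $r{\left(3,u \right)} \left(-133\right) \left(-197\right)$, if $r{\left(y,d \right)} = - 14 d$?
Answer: $0$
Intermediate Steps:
$o{\left(C,D \right)} = 0$ ($o{\left(C,D \right)} = 0 \cdot 2 = 0$)
$u = 0$
$r{\left(3,u \right)} \left(-133\right) \left(-197\right) = \left(-14\right) 0 \left(-133\right) \left(-197\right) = 0 \left(-133\right) \left(-197\right) = 0 \left(-197\right) = 0$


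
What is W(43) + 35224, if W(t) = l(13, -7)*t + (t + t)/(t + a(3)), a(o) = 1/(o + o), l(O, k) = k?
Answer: 9045573/259 ≈ 34925.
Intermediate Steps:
a(o) = 1/(2*o)
W(t) = -7*t + 2*t/(⅙ + t) (W(t) = -7*t + (t + t)/(t + (½)/3) = -7*t + (2*t)/(t + (½)*(⅓)) = -7*t + (2*t)/(t + ⅙) = -7*t + (2*t)/(⅙ + t) = -7*t + 2*t/(⅙ + t))
W(43) + 35224 = 43*(5 - 42*43)/(1 + 6*43) + 35224 = 43*(5 - 1806)/(1 + 258) + 35224 = 43*(-1801)/259 + 35224 = 43*(1/259)*(-1801) + 35224 = -77443/259 + 35224 = 9045573/259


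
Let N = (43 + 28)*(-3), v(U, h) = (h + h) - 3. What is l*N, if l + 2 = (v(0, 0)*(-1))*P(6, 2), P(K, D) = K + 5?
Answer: -6603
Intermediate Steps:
P(K, D) = 5 + K
v(U, h) = -3 + 2*h (v(U, h) = 2*h - 3 = -3 + 2*h)
l = 31 (l = -2 + ((-3 + 2*0)*(-1))*(5 + 6) = -2 + ((-3 + 0)*(-1))*11 = -2 - 3*(-1)*11 = -2 + 3*11 = -2 + 33 = 31)
N = -213 (N = 71*(-3) = -213)
l*N = 31*(-213) = -6603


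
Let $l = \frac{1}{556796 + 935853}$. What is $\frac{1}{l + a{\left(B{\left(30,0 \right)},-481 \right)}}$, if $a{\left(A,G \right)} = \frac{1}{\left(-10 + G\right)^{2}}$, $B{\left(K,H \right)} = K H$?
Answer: $\frac{359849313569}{1733730} \approx 2.0756 \cdot 10^{5}$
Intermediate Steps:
$B{\left(K,H \right)} = H K$
$l = \frac{1}{1492649} \approx 6.6995 \cdot 10^{-7}$
$a{\left(A,G \right)} = \frac{1}{\left(-10 + G\right)^{2}}$
$\frac{1}{l + a{\left(B{\left(30,0 \right)},-481 \right)}} = \frac{1}{\frac{1}{1492649} + \frac{1}{\left(-10 - 481\right)^{2}}} = \frac{1}{\frac{1}{1492649} + \frac{1}{241081}} = \frac{1}{\frac{1733730}{359849313569}} = \frac{359849313569}{1733730}$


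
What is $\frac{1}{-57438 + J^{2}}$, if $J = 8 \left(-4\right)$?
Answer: $- \frac{1}{56414} \approx -1.7726 \cdot 10^{-5}$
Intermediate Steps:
$J = -32$
$\frac{1}{-57438 + J^{2}} = \frac{1}{-57438 + \left(-32\right)^{2}} = \frac{1}{-57438 + 1024} = \frac{1}{-56414} = - \frac{1}{56414}$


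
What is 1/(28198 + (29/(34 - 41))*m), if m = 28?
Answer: 1/28082 ≈ 3.5610e-5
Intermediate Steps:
1/(28198 + (29/(34 - 41))*m) = 1/(28198 + (29/(34 - 41))*28) = 1/(28198 + (29/(-7))*28) = 1/(28198 + (29*(-1/7))*28) = 1/(28198 - 29/7*28) = 1/(28198 - 116) = 1/28082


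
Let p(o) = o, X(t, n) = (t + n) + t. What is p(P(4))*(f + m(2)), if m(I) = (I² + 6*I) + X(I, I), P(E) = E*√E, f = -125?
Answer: -824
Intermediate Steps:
X(t, n) = n + 2*t (X(t, n) = (n + t) + t = n + 2*t)
P(E) = E^(3/2)
m(I) = I² + 9*I (m(I) = (I² + 6*I) + (I + 2*I) = (I² + 6*I) + 3*I = I² + 9*I)
p(P(4))*(f + m(2)) = 4^(3/2)*(-125 + 2*(9 + 2)) = 8*(-125 + 2*11) = 8*(-125 + 22) = 8*(-103) = -824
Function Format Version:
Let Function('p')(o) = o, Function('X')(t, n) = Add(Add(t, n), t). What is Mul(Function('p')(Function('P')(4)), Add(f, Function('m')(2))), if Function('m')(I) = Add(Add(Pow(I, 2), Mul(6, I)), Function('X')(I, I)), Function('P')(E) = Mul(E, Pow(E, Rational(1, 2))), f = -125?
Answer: -824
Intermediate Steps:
Function('X')(t, n) = Add(n, Mul(2, t)) (Function('X')(t, n) = Add(Add(n, t), t) = Add(n, Mul(2, t)))
Function('P')(E) = Pow(E, Rational(3, 2))
Function('m')(I) = Add(Pow(I, 2), Mul(9, I)) (Function('m')(I) = Add(Add(Pow(I, 2), Mul(6, I)), Add(I, Mul(2, I))) = Add(Add(Pow(I, 2), Mul(6, I)), Mul(3, I)) = Add(Pow(I, 2), Mul(9, I)))
Mul(Function('p')(Function('P')(4)), Add(f, Function('m')(2))) = Mul(Pow(4, Rational(3, 2)), Add(-125, Mul(2, Add(9, 2)))) = Mul(8, Add(-125, Mul(2, 11))) = Mul(8, Add(-125, 22)) = Mul(8, -103) = -824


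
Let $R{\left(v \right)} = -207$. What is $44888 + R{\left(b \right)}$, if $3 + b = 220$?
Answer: $44681$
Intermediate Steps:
$b = 217$ ($b = -3 + 220 = 217$)
$44888 + R{\left(b \right)} = 44888 - 207 = 44681$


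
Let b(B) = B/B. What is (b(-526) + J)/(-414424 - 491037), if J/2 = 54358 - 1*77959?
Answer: 47201/905461 ≈ 0.052129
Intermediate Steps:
b(B) = 1
J = -47202 (J = 2*(54358 - 1*77959) = 2*(54358 - 77959) = 2*(-23601) = -47202)
(b(-526) + J)/(-414424 - 491037) = (1 - 47202)/(-414424 - 491037) = -47201/(-905461) = -47201*(-1/905461) = 47201/905461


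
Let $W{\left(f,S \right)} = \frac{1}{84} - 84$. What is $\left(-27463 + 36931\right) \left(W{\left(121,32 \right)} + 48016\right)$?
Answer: $\frac{3176742021}{7} \approx 4.5382 \cdot 10^{8}$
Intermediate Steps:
$W{\left(f,S \right)} = - \frac{7055}{84}$ ($W{\left(f,S \right)} = \frac{1}{84} - 84 = - \frac{7055}{84}$)
$\left(-27463 + 36931\right) \left(W{\left(121,32 \right)} + 48016\right) = \left(-27463 + 36931\right) \left(- \frac{7055}{84} + 48016\right) = 9468 \cdot \frac{4026289}{84} = \frac{3176742021}{7}$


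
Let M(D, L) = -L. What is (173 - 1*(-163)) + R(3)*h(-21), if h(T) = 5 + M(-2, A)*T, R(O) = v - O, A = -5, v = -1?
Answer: 736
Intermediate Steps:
R(O) = -1 - O
h(T) = 5 + 5*T (h(T) = 5 + (-1*(-5))*T = 5 + 5*T)
(173 - 1*(-163)) + R(3)*h(-21) = (173 - 1*(-163)) + (-1 - 1*3)*(5 + 5*(-21)) = (173 + 163) + (-1 - 3)*(5 - 105) = 336 - 4*(-100) = 336 + 400 = 736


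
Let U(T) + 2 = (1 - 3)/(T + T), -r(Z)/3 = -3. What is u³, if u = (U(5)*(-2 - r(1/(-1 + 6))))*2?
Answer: 14172488/125 ≈ 1.1338e+5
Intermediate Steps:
r(Z) = 9 (r(Z) = -3*(-3) = 9)
U(T) = -2 - 1/T (U(T) = -2 + (1 - 3)/(T + T) = -2 - 2*1/(2*T) = -2 - 1/T)
u = 242/5 (u = ((-2 - 1/5)*(-2 - 1*9))*2 = ((-2 - 1*⅕)*(-2 - 9))*2 = ((-2 - ⅕)*(-11))*2 = -11/5*(-11)*2 = (121/5)*2 = 242/5 ≈ 48.400)
u³ = (242/5)³ = 14172488/125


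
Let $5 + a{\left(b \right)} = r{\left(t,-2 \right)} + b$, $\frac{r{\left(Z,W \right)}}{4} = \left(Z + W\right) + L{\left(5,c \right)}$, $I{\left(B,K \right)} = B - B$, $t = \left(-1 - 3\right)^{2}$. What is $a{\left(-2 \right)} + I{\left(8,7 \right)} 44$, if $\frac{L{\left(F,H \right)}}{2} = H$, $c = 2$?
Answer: $65$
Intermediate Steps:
$L{\left(F,H \right)} = 2 H$
$t = 16$ ($t = \left(-4\right)^{2} = 16$)
$I{\left(B,K \right)} = 0$
$r{\left(Z,W \right)} = 16 + 4 W + 4 Z$ ($r{\left(Z,W \right)} = 4 \left(\left(Z + W\right) + 2 \cdot 2\right) = 4 \left(\left(W + Z\right) + 4\right) = 4 \left(4 + W + Z\right) = 16 + 4 W + 4 Z$)
$a{\left(b \right)} = 67 + b$ ($a{\left(b \right)} = -5 + \left(\left(16 + 4 \left(-2\right) + 4 \cdot 16\right) + b\right) = -5 + \left(\left(16 - 8 + 64\right) + b\right) = -5 + \left(72 + b\right) = 67 + b$)
$a{\left(-2 \right)} + I{\left(8,7 \right)} 44 = \left(67 - 2\right) + 0 \cdot 44 = 65 + 0 = 65$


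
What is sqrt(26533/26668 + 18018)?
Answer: sqrt(3203697223519)/13334 ≈ 134.23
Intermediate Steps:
sqrt(26533/26668 + 18018) = sqrt(480530557/26668) = sqrt(3203697223519)/13334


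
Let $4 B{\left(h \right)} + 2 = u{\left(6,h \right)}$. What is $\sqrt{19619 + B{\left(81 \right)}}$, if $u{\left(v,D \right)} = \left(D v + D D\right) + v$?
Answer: $\frac{3 \sqrt{9503}}{2} \approx 146.23$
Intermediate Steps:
$u{\left(v,D \right)} = v + D^{2} + D v$ ($u{\left(v,D \right)} = \left(D v + D^{2}\right) + v = \left(D^{2} + D v\right) + v = v + D^{2} + D v$)
$B{\left(h \right)} = 1 + \frac{h^{2}}{4} + \frac{3 h}{2}$ ($B{\left(h \right)} = - \frac{1}{2} + \frac{6 + h^{2} + h 6}{4} = - \frac{1}{2} + \frac{6 + h^{2} + 6 h}{4} = - \frac{1}{2} + \left(\frac{3}{2} + \frac{h^{2}}{4} + \frac{3 h}{2}\right) = 1 + \frac{h^{2}}{4} + \frac{3 h}{2}$)
$\sqrt{19619 + B{\left(81 \right)}} = \sqrt{19619 + \left(1 + \frac{81^{2}}{4} + \frac{3}{2} \cdot 81\right)} = \sqrt{19619 + \left(1 + \frac{1}{4} \cdot 6561 + \frac{243}{2}\right)} = \sqrt{19619 + \left(1 + \frac{6561}{4} + \frac{243}{2}\right)} = \sqrt{19619 + \frac{7051}{4}} = \sqrt{\frac{85527}{4}} = \frac{3 \sqrt{9503}}{2}$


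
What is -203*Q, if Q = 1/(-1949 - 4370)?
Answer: 203/6319 ≈ 0.032125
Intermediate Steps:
Q = -1/6319 (Q = 1/(-6319) = -1/6319 ≈ -0.00015825)
-203*Q = -203*(-1/6319) = 203/6319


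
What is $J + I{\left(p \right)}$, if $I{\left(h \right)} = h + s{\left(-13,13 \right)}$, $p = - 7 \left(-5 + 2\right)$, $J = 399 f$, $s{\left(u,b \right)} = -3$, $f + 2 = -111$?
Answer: $-45069$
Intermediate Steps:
$f = -113$ ($f = -2 - 111 = -113$)
$J = -45087$ ($J = 399 \left(-113\right) = -45087$)
$p = 21$ ($p = \left(-7\right) \left(-3\right) = 21$)
$I{\left(h \right)} = -3 + h$ ($I{\left(h \right)} = h - 3 = -3 + h$)
$J + I{\left(p \right)} = -45087 + \left(-3 + 21\right) = -45087 + 18 = -45069$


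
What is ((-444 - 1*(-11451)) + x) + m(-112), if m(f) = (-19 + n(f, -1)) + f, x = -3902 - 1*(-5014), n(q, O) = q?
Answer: 11876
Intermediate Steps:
x = 1112 (x = -3902 + 5014 = 1112)
m(f) = -19 + 2*f (m(f) = (-19 + f) + f = -19 + 2*f)
((-444 - 1*(-11451)) + x) + m(-112) = ((-444 - 1*(-11451)) + 1112) + (-19 + 2*(-112)) = ((-444 + 11451) + 1112) + (-19 - 224) = (11007 + 1112) - 243 = 12119 - 243 = 11876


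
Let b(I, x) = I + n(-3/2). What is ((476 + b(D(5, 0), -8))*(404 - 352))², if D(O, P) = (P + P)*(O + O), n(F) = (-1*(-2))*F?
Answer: 604963216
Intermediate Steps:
n(F) = 2*F
D(O, P) = 4*O*P (D(O, P) = (2*P)*(2*O) = 4*O*P)
b(I, x) = -3 + I (b(I, x) = I + 2*(-3/2) = I - 3 = -3 + I)
((476 + b(D(5, 0), -8))*(404 - 352))² = ((476 + (-3 + 4*5*0))*(404 - 352))² = ((476 + (-3 + 0))*52)² = ((476 - 3)*52)² = (473*52)² = 24596² = 604963216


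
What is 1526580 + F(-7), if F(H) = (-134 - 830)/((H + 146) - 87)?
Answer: 19845299/13 ≈ 1.5266e+6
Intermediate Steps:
F(H) = -964/(59 + H) (F(H) = -964/((146 + H) - 87) = -964/(59 + H))
1526580 + F(-7) = 1526580 - 964/(59 - 7) = 1526580 - 964/52 = 1526580 - 964*1/52 = 1526580 - 241/13 = 19845299/13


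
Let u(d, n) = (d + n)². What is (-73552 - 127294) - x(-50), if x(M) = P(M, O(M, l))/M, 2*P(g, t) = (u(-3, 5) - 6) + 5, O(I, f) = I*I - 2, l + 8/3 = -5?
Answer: -20084597/100 ≈ -2.0085e+5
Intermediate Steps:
l = -23/3 (l = -8/3 - 5 = -23/3 ≈ -7.6667)
O(I, f) = -2 + I² (O(I, f) = I² - 2 = -2 + I²)
P(g, t) = 3/2 (P(g, t) = (((-3 + 5)² - 6) + 5)/2 = ((2² - 6) + 5)/2 = ((4 - 6) + 5)/2 = (-2 + 5)/2 = (½)*3 = 3/2)
x(M) = 3/(2*M)
(-73552 - 127294) - x(-50) = (-73552 - 127294) - 3/(2*(-50)) = -200846 - 3*(-1)/(2*50) = -200846 - 1*(-3/100) = -200846 + 3/100 = -20084597/100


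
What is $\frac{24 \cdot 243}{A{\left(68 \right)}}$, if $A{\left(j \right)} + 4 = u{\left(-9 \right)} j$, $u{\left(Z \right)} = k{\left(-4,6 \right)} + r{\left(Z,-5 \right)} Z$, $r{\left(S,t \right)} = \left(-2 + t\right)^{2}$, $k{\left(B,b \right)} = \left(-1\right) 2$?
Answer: $- \frac{729}{3766} \approx -0.19357$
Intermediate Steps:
$k{\left(B,b \right)} = -2$
$u{\left(Z \right)} = -2 + 49 Z$ ($u{\left(Z \right)} = -2 + \left(-2 - 5\right)^{2} Z = -2 + \left(-7\right)^{2} Z = -2 + 49 Z$)
$A{\left(j \right)} = -4 - 443 j$ ($A{\left(j \right)} = -4 + \left(-2 + 49 \left(-9\right)\right) j = -4 + \left(-2 - 441\right) j = -4 - 443 j$)
$\frac{24 \cdot 243}{A{\left(68 \right)}} = \frac{24 \cdot 243}{-4 - 30124} = \frac{5832}{-4 - 30124} = \frac{5832}{-30128} = 5832 \left(- \frac{1}{30128}\right) = - \frac{729}{3766}$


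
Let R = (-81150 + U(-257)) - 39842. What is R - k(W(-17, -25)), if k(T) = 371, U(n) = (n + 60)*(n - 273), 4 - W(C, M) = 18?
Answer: -16953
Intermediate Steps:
W(C, M) = -14 (W(C, M) = 4 - 1*18 = 4 - 18 = -14)
U(n) = (-273 + n)*(60 + n) (U(n) = (60 + n)*(-273 + n) = (-273 + n)*(60 + n))
R = -16582 (R = (-81150 + (-16380 + (-257)² - 213*(-257))) - 39842 = (-81150 + (-16380 + 66049 + 54741)) - 39842 = (-81150 + 104410) - 39842 = 23260 - 39842 = -16582)
R - k(W(-17, -25)) = -16582 - 1*371 = -16582 - 371 = -16953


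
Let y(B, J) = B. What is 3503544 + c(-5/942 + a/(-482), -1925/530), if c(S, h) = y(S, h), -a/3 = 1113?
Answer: 397691568716/113511 ≈ 3.5036e+6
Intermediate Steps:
a = -3339 (a = -3*1113 = -3339)
c(S, h) = S
3503544 + c(-5/942 + a/(-482), -1925/530) = 3503544 + (-5/942 - 3339/(-482)) = 3503544 + (-5*1/942 - 3339*(-1/482)) = 3503544 + (-5/942 + 3339/482) = 3503544 + 785732/113511 = 397691568716/113511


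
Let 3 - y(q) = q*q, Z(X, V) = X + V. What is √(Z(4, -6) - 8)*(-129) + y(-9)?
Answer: -78 - 129*I*√10 ≈ -78.0 - 407.93*I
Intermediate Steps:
Z(X, V) = V + X
y(q) = 3 - q² (y(q) = 3 - q*q = 3 - q²)
√(Z(4, -6) - 8)*(-129) + y(-9) = √((-6 + 4) - 8)*(-129) + (3 - 1*(-9)²) = √(-2 - 8)*(-129) + (3 - 1*81) = √(-10)*(-129) + (3 - 81) = (I*√10)*(-129) - 78 = -129*I*√10 - 78 = -78 - 129*I*√10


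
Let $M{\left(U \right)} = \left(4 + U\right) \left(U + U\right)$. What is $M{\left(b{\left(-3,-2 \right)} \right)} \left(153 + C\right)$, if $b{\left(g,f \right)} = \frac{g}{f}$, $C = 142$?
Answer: $\frac{9735}{2} \approx 4867.5$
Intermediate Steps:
$M{\left(U \right)} = 2 U \left(4 + U\right)$ ($M{\left(U \right)} = \left(4 + U\right) 2 U = 2 U \left(4 + U\right)$)
$M{\left(b{\left(-3,-2 \right)} \right)} \left(153 + C\right) = 2 \left(- \frac{3}{-2}\right) \left(4 - \frac{3}{-2}\right) \left(153 + 142\right) = 2 \left(\left(-3\right) \left(- \frac{1}{2}\right)\right) \left(4 - - \frac{3}{2}\right) 295 = 2 \cdot \frac{3}{2} \left(4 + \frac{3}{2}\right) 295 = 2 \cdot \frac{3}{2} \cdot \frac{11}{2} \cdot 295 = \frac{33}{2} \cdot 295 = \frac{9735}{2}$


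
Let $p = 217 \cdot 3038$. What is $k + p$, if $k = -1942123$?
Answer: $-1282877$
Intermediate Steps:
$p = 659246$
$k + p = -1942123 + 659246 = -1282877$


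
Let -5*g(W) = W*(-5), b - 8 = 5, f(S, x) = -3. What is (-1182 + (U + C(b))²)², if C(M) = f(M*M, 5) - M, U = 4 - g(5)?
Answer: 797449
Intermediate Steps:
b = 13 (b = 8 + 5 = 13)
g(W) = W (g(W) = -W*(-5)/5 = -(-1)*W = W)
U = -1 (U = 4 - 1*5 = 4 - 5 = -1)
C(M) = -3 - M
(-1182 + (U + C(b))²)² = (-1182 + (-1 + (-3 - 1*13))²)² = (-1182 + (-1 + (-3 - 13))²)² = (-1182 + (-1 - 16)²)² = (-1182 + (-17)²)² = (-1182 + 289)² = (-893)² = 797449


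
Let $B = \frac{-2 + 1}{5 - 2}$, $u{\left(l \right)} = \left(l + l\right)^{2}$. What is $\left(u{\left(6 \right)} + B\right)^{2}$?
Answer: $\frac{185761}{9} \approx 20640.0$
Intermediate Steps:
$u{\left(l \right)} = 4 l^{2}$ ($u{\left(l \right)} = \left(2 l\right)^{2} = 4 l^{2}$)
$B = - \frac{1}{3} \approx -0.33333$
$\left(u{\left(6 \right)} + B\right)^{2} = \left(4 \cdot 6^{2} - \frac{1}{3}\right)^{2} = \left(4 \cdot 36 - \frac{1}{3}\right)^{2} = \left(144 - \frac{1}{3}\right)^{2} = \left(\frac{431}{3}\right)^{2} = \frac{185761}{9}$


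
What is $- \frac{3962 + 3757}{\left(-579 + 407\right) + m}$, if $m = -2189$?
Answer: $\frac{2573}{787} \approx 3.2694$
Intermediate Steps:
$- \frac{3962 + 3757}{\left(-579 + 407\right) + m} = - \frac{3962 + 3757}{\left(-579 + 407\right) - 2189} = - \frac{7719}{-172 - 2189} = - \frac{7719}{-2361} = - \frac{7719 \left(-1\right)}{2361} = \left(-1\right) \left(- \frac{2573}{787}\right) = \frac{2573}{787}$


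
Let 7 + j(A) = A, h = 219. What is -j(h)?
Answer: -212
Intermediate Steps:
j(A) = -7 + A
-j(h) = -(-7 + 219) = -1*212 = -212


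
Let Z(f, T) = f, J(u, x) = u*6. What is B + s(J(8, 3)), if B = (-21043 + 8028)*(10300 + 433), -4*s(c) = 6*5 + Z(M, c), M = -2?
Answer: -139690002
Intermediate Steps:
J(u, x) = 6*u
s(c) = -7 (s(c) = -(6*5 - 2)/4 = -(30 - 2)/4 = -¼*28 = -7)
B = -139689995 (B = -13015*10733 = -139689995)
B + s(J(8, 3)) = -139689995 - 7 = -139690002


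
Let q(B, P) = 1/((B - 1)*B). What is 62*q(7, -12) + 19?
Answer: 430/21 ≈ 20.476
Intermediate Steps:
q(B, P) = 1/(B*(-1 + B)) (q(B, P) = 1/((-1 + B)*B) = 1/(B*(-1 + B)))
62*q(7, -12) + 19 = 62*(1/(7*(-1 + 7))) + 19 = 62*((1/7)/6) + 19 = 62*((1/7)*(1/6)) + 19 = 62*(1/42) + 19 = 31/21 + 19 = 430/21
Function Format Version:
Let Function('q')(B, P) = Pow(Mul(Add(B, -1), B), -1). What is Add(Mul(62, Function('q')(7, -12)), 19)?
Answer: Rational(430, 21) ≈ 20.476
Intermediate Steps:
Function('q')(B, P) = Mul(Pow(B, -1), Pow(Add(-1, B), -1)) (Function('q')(B, P) = Pow(Mul(Add(-1, B), B), -1) = Pow(Mul(B, Add(-1, B)), -1) = Mul(Pow(B, -1), Pow(Add(-1, B), -1)))
Add(Mul(62, Function('q')(7, -12)), 19) = Add(Mul(62, Mul(Pow(7, -1), Pow(Add(-1, 7), -1))), 19) = Add(Mul(62, Mul(Rational(1, 7), Pow(6, -1))), 19) = Add(Mul(62, Mul(Rational(1, 7), Rational(1, 6))), 19) = Add(Mul(62, Rational(1, 42)), 19) = Add(Rational(31, 21), 19) = Rational(430, 21)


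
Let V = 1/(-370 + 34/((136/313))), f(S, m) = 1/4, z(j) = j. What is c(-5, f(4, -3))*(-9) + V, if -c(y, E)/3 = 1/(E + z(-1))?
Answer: -42016/1167 ≈ -36.003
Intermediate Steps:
f(S, m) = ¼
c(y, E) = -3/(-1 + E) (c(y, E) = -3/(E - 1) = -3/(-1 + E))
V = -4/1167 (V = 1/(-370 + 34/((136*(1/313)))) = 1/(-370 + 34/(136/313)) = 1/(-370 + 34*(313/136)) = 1/(-370 + 313/4) = 1/(-1167/4) = -4/1167 ≈ -0.0034276)
c(-5, f(4, -3))*(-9) + V = -3/(-1 + ¼)*(-9) - 4/1167 = -3/(-¾)*(-9) - 4/1167 = -3*(-4/3)*(-9) - 4/1167 = 4*(-9) - 4/1167 = -36 - 4/1167 = -42016/1167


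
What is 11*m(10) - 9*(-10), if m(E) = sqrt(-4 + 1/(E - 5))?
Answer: 90 + 11*I*sqrt(95)/5 ≈ 90.0 + 21.443*I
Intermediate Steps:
m(E) = sqrt(-4 + 1/(-5 + E))
11*m(10) - 9*(-10) = 11*sqrt((21 - 4*10)/(-5 + 10)) - 9*(-10) = 11*sqrt((21 - 40)/5) + 90 = 11*sqrt((1/5)*(-19)) + 90 = 11*sqrt(-19/5) + 90 = 11*(I*sqrt(95)/5) + 90 = 11*I*sqrt(95)/5 + 90 = 90 + 11*I*sqrt(95)/5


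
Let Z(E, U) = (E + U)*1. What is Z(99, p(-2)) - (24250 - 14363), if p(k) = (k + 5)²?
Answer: -9779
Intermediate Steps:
p(k) = (5 + k)²
Z(E, U) = E + U
Z(99, p(-2)) - (24250 - 14363) = (99 + (5 - 2)²) - (24250 - 14363) = (99 + 3²) - 1*9887 = (99 + 9) - 9887 = 108 - 9887 = -9779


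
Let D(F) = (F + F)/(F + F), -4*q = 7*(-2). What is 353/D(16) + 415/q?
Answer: 3301/7 ≈ 471.57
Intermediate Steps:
q = 7/2 (q = -7*(-2)/4 = -¼*(-14) = 7/2 ≈ 3.5000)
D(F) = 1 (D(F) = (2*F)/((2*F)) = (2*F)*(1/(2*F)) = 1)
353/D(16) + 415/q = 353/1 + 415/(7/2) = 353*1 + 415*(2/7) = 353 + 830/7 = 3301/7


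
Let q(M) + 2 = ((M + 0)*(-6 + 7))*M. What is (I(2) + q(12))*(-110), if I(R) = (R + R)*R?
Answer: -16500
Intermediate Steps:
I(R) = 2*R² (I(R) = (2*R)*R = 2*R²)
q(M) = -2 + M² (q(M) = -2 + ((M + 0)*(-6 + 7))*M = -2 + (M*1)*M = -2 + M*M = -2 + M²)
(I(2) + q(12))*(-110) = (2*2² + (-2 + 12²))*(-110) = (2*4 + (-2 + 144))*(-110) = (8 + 142)*(-110) = 150*(-110) = -16500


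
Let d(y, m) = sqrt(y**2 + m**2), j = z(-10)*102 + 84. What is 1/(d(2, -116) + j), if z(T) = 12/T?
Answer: 240/74909 + 25*sqrt(3365)/149818 ≈ 0.012884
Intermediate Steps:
j = -192/5 (j = (12/(-10))*102 + 84 = (12*(-1/10))*102 + 84 = -6/5*102 + 84 = -612/5 + 84 = -192/5 ≈ -38.400)
d(y, m) = sqrt(m**2 + y**2)
1/(d(2, -116) + j) = 1/(sqrt((-116)**2 + 2**2) - 192/5) = 1/(sqrt(13456 + 4) - 192/5) = 1/(sqrt(13460) - 192/5) = 1/(2*sqrt(3365) - 192/5) = 1/(-192/5 + 2*sqrt(3365))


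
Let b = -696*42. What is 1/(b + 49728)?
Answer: 1/20496 ≈ 4.8790e-5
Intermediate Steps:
b = -29232 (b = -1*29232 = -29232)
1/(b + 49728) = 1/(-29232 + 49728) = 1/20496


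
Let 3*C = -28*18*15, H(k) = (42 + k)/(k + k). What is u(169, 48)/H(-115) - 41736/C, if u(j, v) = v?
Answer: 1286147/7665 ≈ 167.79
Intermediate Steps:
H(k) = (42 + k)/(2*k) (H(k) = (42 + k)/((2*k)) = (42 + k)*(1/(2*k)) = (42 + k)/(2*k))
C = -2520 (C = (-28*18*15)/3 = (-504*15)/3 = (⅓)*(-7560) = -2520)
u(169, 48)/H(-115) - 41736/C = 48/(((½)*(42 - 115)/(-115))) - 41736/(-2520) = 48/(((½)*(-1/115)*(-73))) - 41736*(-1/2520) = 48/(73/230) + 1739/105 = 48*(230/73) + 1739/105 = 11040/73 + 1739/105 = 1286147/7665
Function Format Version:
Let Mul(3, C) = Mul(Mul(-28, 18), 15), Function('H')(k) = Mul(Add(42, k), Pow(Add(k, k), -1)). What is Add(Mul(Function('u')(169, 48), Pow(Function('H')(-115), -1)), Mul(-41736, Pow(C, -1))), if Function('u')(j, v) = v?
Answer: Rational(1286147, 7665) ≈ 167.79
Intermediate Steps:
Function('H')(k) = Mul(Rational(1, 2), Pow(k, -1), Add(42, k)) (Function('H')(k) = Mul(Add(42, k), Pow(Mul(2, k), -1)) = Mul(Add(42, k), Mul(Rational(1, 2), Pow(k, -1))) = Mul(Rational(1, 2), Pow(k, -1), Add(42, k)))
C = -2520 (C = Mul(Rational(1, 3), Mul(Mul(-28, 18), 15)) = Mul(Rational(1, 3), Mul(-504, 15)) = Mul(Rational(1, 3), -7560) = -2520)
Add(Mul(Function('u')(169, 48), Pow(Function('H')(-115), -1)), Mul(-41736, Pow(C, -1))) = Add(Mul(48, Pow(Mul(Rational(1, 2), Pow(-115, -1), Add(42, -115)), -1)), Mul(-41736, Pow(-2520, -1))) = Add(Mul(48, Pow(Mul(Rational(1, 2), Rational(-1, 115), -73), -1)), Mul(-41736, Rational(-1, 2520))) = Add(Mul(48, Pow(Rational(73, 230), -1)), Rational(1739, 105)) = Add(Mul(48, Rational(230, 73)), Rational(1739, 105)) = Add(Rational(11040, 73), Rational(1739, 105)) = Rational(1286147, 7665)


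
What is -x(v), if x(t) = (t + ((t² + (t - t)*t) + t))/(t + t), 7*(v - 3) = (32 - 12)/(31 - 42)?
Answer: -365/154 ≈ -2.3701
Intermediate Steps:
v = 211/77 (v = 3 + ((32 - 12)/(31 - 42))/7 = 3 + (20/(-11))/7 = 3 + (20*(-1/11))/7 = 3 + (⅐)*(-20/11) = 3 - 20/77 = 211/77 ≈ 2.7403)
x(t) = (t² + 2*t)/(2*t) (x(t) = (t + ((t² + 0*t) + t))/((2*t)) = (t + ((t² + 0) + t))*(1/(2*t)) = (t + (t² + t))*(1/(2*t)) = (t + (t + t²))*(1/(2*t)) = (t² + 2*t)*(1/(2*t)) = (t² + 2*t)/(2*t))
-x(v) = -(1 + (½)*(211/77)) = -(1 + 211/154) = -1*365/154 = -365/154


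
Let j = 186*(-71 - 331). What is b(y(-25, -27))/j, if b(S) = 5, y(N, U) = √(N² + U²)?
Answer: -5/74772 ≈ -6.6870e-5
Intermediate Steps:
j = -74772 (j = 186*(-402) = -74772)
b(y(-25, -27))/j = 5/(-74772) = 5*(-1/74772) = -5/74772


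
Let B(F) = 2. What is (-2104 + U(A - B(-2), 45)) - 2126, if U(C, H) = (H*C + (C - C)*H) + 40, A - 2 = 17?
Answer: -3425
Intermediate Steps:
A = 19 (A = 2 + 17 = 19)
U(C, H) = 40 + C*H (U(C, H) = (C*H + 0*H) + 40 = (C*H + 0) + 40 = C*H + 40 = 40 + C*H)
(-2104 + U(A - B(-2), 45)) - 2126 = (-2104 + (40 + (19 - 1*2)*45)) - 2126 = (-2104 + (40 + (19 - 2)*45)) - 2126 = (-2104 + (40 + 17*45)) - 2126 = (-2104 + (40 + 765)) - 2126 = (-2104 + 805) - 2126 = -1299 - 2126 = -3425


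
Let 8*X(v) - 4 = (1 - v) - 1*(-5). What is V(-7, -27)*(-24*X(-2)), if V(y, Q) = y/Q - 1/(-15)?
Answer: -176/15 ≈ -11.733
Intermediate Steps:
V(y, Q) = 1/15 + y/Q (V(y, Q) = y/Q - 1*(-1/15) = y/Q + 1/15 = 1/15 + y/Q)
X(v) = 5/4 - v/8 (X(v) = 1/2 + ((1 - v) - 1*(-5))/8 = 1/2 + ((1 - v) + 5)/8 = 1/2 + (6 - v)/8 = 1/2 + (3/4 - v/8) = 5/4 - v/8)
V(-7, -27)*(-24*X(-2)) = ((-7 + (1/15)*(-27))/(-27))*(-24*(5/4 - 1/8*(-2))) = (-(-7 - 9/5)/27)*(-24*(5/4 + 1/4)) = (-1/27*(-44/5))*(-24*3/2) = (44/135)*(-36) = -176/15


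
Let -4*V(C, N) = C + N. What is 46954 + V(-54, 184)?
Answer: 93843/2 ≈ 46922.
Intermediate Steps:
V(C, N) = -C/4 - N/4 (V(C, N) = -(C + N)/4 = -C/4 - N/4)
46954 + V(-54, 184) = 46954 + (-¼*(-54) - ¼*184) = 46954 + (27/2 - 46) = 46954 - 65/2 = 93843/2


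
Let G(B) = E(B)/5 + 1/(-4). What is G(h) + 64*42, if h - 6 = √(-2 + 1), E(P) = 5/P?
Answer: 397811/148 - I/37 ≈ 2687.9 - 0.027027*I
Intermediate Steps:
h = 6 + I (h = 6 + √(-2 + 1) = 6 + √(-1) = 6 + I ≈ 6.0 + 1.0*I)
G(B) = -¼ + 1/B (G(B) = (5/B)/5 + 1/(-4) = (5/B)*(⅕) + 1*(-¼) = 1/B - ¼ = -¼ + 1/B)
G(h) + 64*42 = (4 - (6 + I))/(4*(6 + I)) + 64*42 = ((6 - I)/37)*(4 + (-6 - I))/4 + 2688 = ((6 - I)/37)*(-2 - I)/4 + 2688 = (-2 - I)*(6 - I)/148 + 2688 = 2688 + (-2 - I)*(6 - I)/148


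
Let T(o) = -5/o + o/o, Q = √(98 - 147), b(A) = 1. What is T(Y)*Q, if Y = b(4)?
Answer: -28*I ≈ -28.0*I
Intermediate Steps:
Q = 7*I (Q = √(-49) = 7*I ≈ 7.0*I)
Y = 1
T(o) = 1 - 5/o (T(o) = -5/o + 1 = 1 - 5/o)
T(Y)*Q = ((-5 + 1)/1)*(7*I) = (1*(-4))*(7*I) = -28*I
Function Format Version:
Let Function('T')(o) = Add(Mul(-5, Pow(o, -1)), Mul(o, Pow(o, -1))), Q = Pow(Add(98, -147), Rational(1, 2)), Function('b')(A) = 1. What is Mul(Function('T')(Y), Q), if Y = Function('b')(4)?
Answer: Mul(-28, I) ≈ Mul(-28.000, I)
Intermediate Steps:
Q = Mul(7, I) (Q = Pow(-49, Rational(1, 2)) = Mul(7, I) ≈ Mul(7.0000, I))
Y = 1
Function('T')(o) = Add(1, Mul(-5, Pow(o, -1))) (Function('T')(o) = Add(Mul(-5, Pow(o, -1)), 1) = Add(1, Mul(-5, Pow(o, -1))))
Mul(Function('T')(Y), Q) = Mul(Mul(Pow(1, -1), Add(-5, 1)), Mul(7, I)) = Mul(Mul(1, -4), Mul(7, I)) = Mul(-4, Mul(7, I)) = Mul(-28, I)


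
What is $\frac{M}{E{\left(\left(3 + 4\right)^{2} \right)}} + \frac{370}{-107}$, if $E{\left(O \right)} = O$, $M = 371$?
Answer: $\frac{3081}{749} \approx 4.1135$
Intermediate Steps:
$\frac{M}{E{\left(\left(3 + 4\right)^{2} \right)}} + \frac{370}{-107} = \frac{371}{\left(3 + 4\right)^{2}} + \frac{370}{-107} = \frac{371}{7^{2}} + 370 \left(- \frac{1}{107}\right) = \frac{371}{49} - \frac{370}{107} = 371 \cdot \frac{1}{49} - \frac{370}{107} = \frac{53}{7} - \frac{370}{107} = \frac{3081}{749}$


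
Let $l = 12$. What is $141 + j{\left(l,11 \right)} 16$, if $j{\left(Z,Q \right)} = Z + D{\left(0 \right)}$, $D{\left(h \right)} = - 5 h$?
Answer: $333$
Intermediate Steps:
$j{\left(Z,Q \right)} = Z$ ($j{\left(Z,Q \right)} = Z - 0 = Z + 0 = Z$)
$141 + j{\left(l,11 \right)} 16 = 141 + 12 \cdot 16 = 141 + 192 = 333$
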